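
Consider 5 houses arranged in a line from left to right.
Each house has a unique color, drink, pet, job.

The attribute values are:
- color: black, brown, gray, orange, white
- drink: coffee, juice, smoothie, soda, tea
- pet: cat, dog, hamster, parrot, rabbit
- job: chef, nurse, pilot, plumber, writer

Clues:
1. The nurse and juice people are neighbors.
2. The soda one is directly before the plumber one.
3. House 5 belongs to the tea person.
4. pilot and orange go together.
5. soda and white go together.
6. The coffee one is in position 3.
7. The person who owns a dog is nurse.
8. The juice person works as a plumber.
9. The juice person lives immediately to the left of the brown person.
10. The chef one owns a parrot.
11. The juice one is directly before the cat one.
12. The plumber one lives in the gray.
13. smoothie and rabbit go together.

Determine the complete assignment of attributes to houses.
Solution:

House | Color | Drink | Pet | Job
---------------------------------
  1   | white | soda | dog | nurse
  2   | gray | juice | hamster | plumber
  3   | brown | coffee | cat | writer
  4   | orange | smoothie | rabbit | pilot
  5   | black | tea | parrot | chef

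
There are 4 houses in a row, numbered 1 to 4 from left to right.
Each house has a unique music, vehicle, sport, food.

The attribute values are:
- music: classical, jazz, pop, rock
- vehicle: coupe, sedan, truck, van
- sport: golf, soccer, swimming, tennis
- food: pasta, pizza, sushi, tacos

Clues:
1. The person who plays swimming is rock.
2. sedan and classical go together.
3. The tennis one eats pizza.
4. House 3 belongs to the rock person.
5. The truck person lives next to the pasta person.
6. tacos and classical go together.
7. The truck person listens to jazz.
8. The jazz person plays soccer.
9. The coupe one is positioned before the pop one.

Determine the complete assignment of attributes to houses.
Solution:

House | Music | Vehicle | Sport | Food
--------------------------------------
  1   | classical | sedan | golf | tacos
  2   | jazz | truck | soccer | sushi
  3   | rock | coupe | swimming | pasta
  4   | pop | van | tennis | pizza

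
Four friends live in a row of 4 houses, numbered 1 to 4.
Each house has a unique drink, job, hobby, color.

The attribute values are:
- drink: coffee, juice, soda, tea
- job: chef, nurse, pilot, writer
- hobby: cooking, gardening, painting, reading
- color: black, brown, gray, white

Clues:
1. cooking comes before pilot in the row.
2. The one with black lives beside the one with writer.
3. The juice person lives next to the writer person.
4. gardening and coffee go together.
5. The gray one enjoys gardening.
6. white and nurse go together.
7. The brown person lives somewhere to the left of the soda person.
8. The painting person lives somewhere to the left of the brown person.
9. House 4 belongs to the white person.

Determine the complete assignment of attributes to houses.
Solution:

House | Drink | Job | Hobby | Color
-----------------------------------
  1   | juice | chef | painting | black
  2   | tea | writer | cooking | brown
  3   | coffee | pilot | gardening | gray
  4   | soda | nurse | reading | white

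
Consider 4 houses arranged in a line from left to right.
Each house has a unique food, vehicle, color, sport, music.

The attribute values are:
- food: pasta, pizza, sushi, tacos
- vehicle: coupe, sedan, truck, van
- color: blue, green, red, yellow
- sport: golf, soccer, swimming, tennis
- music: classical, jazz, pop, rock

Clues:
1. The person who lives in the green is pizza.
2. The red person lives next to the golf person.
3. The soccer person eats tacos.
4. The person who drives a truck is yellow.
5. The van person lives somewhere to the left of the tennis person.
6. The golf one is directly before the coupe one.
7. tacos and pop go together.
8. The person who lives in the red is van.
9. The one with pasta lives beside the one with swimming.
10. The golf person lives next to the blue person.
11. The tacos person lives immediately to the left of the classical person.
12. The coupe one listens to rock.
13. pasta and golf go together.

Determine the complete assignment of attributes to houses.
Solution:

House | Food | Vehicle | Color | Sport | Music
----------------------------------------------
  1   | tacos | van | red | soccer | pop
  2   | pasta | truck | yellow | golf | classical
  3   | sushi | coupe | blue | swimming | rock
  4   | pizza | sedan | green | tennis | jazz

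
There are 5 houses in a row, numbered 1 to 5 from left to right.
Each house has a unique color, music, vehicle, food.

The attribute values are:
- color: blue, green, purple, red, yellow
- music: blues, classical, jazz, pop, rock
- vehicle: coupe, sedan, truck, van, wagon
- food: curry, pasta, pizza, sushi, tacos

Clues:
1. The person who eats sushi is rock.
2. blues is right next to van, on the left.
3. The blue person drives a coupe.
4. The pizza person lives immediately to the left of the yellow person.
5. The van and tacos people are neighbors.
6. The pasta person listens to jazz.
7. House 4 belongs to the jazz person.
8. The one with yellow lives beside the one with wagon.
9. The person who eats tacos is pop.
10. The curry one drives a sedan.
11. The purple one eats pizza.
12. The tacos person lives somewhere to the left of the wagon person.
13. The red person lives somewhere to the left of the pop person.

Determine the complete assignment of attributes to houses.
Solution:

House | Color | Music | Vehicle | Food
--------------------------------------
  1   | red | blues | sedan | curry
  2   | purple | classical | van | pizza
  3   | yellow | pop | truck | tacos
  4   | green | jazz | wagon | pasta
  5   | blue | rock | coupe | sushi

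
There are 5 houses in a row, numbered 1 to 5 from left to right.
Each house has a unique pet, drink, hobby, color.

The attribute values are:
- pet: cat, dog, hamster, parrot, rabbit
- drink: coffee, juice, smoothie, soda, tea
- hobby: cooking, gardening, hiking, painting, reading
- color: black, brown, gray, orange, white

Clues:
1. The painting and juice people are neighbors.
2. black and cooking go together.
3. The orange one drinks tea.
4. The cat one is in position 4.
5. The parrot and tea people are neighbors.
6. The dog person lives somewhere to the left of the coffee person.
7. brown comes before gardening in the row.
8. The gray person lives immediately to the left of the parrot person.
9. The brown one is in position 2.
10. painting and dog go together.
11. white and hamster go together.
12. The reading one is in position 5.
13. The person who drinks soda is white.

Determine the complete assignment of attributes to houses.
Solution:

House | Pet | Drink | Hobby | Color
-----------------------------------
  1   | dog | smoothie | painting | gray
  2   | parrot | juice | hiking | brown
  3   | rabbit | tea | gardening | orange
  4   | cat | coffee | cooking | black
  5   | hamster | soda | reading | white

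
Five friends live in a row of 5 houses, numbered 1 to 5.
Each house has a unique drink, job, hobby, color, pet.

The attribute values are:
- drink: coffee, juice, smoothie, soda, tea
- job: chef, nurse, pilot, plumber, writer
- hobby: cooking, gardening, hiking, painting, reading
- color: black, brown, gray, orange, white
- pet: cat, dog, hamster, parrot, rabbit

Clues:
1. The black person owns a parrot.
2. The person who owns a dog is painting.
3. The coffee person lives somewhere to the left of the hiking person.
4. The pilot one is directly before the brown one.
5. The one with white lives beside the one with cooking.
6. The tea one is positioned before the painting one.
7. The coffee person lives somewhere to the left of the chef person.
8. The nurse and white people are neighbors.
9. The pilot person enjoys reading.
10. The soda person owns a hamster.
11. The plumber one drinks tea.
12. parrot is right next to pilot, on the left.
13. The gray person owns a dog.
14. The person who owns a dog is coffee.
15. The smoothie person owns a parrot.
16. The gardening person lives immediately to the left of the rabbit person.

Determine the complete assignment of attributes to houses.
Solution:

House | Drink | Job | Hobby | Color | Pet
-----------------------------------------
  1   | smoothie | nurse | gardening | black | parrot
  2   | juice | pilot | reading | white | rabbit
  3   | tea | plumber | cooking | brown | cat
  4   | coffee | writer | painting | gray | dog
  5   | soda | chef | hiking | orange | hamster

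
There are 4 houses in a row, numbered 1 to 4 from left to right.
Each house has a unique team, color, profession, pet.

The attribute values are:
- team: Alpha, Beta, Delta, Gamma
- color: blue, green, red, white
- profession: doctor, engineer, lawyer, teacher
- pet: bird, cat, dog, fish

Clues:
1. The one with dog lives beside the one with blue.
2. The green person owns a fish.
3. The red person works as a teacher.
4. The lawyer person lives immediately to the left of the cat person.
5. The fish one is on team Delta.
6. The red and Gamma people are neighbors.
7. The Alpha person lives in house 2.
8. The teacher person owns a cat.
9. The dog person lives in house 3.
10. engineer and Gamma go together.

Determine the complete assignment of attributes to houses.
Solution:

House | Team | Color | Profession | Pet
---------------------------------------
  1   | Delta | green | lawyer | fish
  2   | Alpha | red | teacher | cat
  3   | Gamma | white | engineer | dog
  4   | Beta | blue | doctor | bird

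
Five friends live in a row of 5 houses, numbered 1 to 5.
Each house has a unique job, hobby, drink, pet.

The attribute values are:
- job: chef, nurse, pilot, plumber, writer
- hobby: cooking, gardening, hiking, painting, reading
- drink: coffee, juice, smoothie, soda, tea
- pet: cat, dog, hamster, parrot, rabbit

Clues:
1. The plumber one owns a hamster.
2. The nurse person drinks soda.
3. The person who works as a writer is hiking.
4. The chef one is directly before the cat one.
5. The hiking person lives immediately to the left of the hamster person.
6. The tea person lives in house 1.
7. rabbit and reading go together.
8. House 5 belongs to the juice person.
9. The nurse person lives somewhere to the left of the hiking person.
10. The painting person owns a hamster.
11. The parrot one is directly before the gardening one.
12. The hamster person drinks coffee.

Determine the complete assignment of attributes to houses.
Solution:

House | Job | Hobby | Drink | Pet
---------------------------------
  1   | chef | cooking | tea | parrot
  2   | nurse | gardening | soda | cat
  3   | writer | hiking | smoothie | dog
  4   | plumber | painting | coffee | hamster
  5   | pilot | reading | juice | rabbit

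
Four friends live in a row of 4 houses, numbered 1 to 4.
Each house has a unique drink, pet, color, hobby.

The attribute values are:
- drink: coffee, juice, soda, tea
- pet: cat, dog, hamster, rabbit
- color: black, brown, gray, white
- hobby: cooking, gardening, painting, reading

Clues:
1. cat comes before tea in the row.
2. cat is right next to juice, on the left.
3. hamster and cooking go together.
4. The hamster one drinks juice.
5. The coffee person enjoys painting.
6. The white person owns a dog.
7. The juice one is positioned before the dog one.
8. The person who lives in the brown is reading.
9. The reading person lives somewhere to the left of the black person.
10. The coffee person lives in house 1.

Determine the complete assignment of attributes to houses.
Solution:

House | Drink | Pet | Color | Hobby
-----------------------------------
  1   | coffee | rabbit | gray | painting
  2   | soda | cat | brown | reading
  3   | juice | hamster | black | cooking
  4   | tea | dog | white | gardening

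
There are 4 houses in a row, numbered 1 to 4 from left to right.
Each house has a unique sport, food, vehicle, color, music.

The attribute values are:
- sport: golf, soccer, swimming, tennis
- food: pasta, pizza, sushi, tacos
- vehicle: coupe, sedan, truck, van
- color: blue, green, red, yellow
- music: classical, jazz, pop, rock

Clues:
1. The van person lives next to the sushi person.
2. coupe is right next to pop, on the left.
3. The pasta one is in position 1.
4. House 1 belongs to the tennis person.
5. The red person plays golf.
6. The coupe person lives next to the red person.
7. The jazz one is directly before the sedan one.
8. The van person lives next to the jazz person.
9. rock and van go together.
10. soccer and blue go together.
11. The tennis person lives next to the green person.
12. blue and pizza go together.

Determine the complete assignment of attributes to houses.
Solution:

House | Sport | Food | Vehicle | Color | Music
----------------------------------------------
  1   | tennis | pasta | van | yellow | rock
  2   | swimming | sushi | coupe | green | jazz
  3   | golf | tacos | sedan | red | pop
  4   | soccer | pizza | truck | blue | classical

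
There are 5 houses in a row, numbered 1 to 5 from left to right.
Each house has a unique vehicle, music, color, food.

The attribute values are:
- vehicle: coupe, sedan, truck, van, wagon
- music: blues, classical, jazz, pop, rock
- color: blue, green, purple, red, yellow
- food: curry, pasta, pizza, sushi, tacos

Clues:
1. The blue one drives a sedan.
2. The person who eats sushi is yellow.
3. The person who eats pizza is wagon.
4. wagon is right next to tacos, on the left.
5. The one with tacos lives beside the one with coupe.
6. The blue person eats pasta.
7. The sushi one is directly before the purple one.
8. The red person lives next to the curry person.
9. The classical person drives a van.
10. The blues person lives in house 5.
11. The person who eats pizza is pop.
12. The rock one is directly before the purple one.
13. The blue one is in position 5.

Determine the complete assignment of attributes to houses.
Solution:

House | Vehicle | Music | Color | Food
--------------------------------------
  1   | truck | rock | yellow | sushi
  2   | wagon | pop | purple | pizza
  3   | van | classical | red | tacos
  4   | coupe | jazz | green | curry
  5   | sedan | blues | blue | pasta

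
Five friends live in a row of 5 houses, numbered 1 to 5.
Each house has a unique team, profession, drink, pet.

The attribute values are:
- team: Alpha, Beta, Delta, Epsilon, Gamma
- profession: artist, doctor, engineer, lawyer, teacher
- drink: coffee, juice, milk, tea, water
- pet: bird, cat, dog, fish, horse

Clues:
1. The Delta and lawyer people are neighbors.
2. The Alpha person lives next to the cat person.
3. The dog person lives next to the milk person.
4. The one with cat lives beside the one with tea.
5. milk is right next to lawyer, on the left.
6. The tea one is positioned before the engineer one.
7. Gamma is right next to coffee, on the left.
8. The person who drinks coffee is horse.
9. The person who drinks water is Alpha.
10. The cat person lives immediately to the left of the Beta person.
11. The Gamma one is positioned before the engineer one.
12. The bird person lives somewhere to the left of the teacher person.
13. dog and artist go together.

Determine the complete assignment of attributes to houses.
Solution:

House | Team | Profession | Drink | Pet
---------------------------------------
  1   | Alpha | artist | water | dog
  2   | Delta | doctor | milk | cat
  3   | Beta | lawyer | tea | bird
  4   | Gamma | teacher | juice | fish
  5   | Epsilon | engineer | coffee | horse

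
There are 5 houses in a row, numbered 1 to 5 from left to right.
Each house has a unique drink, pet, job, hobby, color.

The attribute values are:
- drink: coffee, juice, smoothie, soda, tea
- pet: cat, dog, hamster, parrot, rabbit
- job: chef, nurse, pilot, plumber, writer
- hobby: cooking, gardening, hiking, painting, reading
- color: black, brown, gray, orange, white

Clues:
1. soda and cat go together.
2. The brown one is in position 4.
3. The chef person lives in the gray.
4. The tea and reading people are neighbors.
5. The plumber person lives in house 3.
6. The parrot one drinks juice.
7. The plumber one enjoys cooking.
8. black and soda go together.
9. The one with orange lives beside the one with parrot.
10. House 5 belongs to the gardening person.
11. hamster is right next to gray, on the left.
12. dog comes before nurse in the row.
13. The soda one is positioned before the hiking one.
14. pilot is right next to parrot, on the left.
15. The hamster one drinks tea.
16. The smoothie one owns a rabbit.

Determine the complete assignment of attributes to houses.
Solution:

House | Drink | Pet | Job | Hobby | Color
-----------------------------------------
  1   | tea | hamster | pilot | painting | orange
  2   | juice | parrot | chef | reading | gray
  3   | soda | cat | plumber | cooking | black
  4   | coffee | dog | writer | hiking | brown
  5   | smoothie | rabbit | nurse | gardening | white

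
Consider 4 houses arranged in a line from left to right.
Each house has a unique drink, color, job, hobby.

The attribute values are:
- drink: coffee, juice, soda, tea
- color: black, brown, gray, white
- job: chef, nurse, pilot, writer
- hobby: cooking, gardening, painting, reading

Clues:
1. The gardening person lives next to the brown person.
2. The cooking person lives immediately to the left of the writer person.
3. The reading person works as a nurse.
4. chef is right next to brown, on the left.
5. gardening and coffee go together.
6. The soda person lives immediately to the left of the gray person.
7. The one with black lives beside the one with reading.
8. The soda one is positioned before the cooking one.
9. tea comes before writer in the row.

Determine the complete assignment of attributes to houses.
Solution:

House | Drink | Color | Job | Hobby
-----------------------------------
  1   | coffee | black | chef | gardening
  2   | soda | brown | nurse | reading
  3   | tea | gray | pilot | cooking
  4   | juice | white | writer | painting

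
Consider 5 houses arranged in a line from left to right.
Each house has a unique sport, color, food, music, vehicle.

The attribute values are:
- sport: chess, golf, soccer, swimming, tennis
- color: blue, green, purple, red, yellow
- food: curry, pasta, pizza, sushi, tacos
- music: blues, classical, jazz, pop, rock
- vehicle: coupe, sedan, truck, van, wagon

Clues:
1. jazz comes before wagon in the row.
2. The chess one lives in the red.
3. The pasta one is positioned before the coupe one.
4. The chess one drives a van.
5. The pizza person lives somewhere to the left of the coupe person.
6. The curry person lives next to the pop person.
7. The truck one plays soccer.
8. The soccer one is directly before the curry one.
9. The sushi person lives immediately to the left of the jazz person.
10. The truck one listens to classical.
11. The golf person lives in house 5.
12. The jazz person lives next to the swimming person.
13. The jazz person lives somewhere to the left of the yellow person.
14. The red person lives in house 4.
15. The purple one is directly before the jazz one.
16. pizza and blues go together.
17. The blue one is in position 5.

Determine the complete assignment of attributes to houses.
Solution:

House | Sport | Color | Food | Music | Vehicle
----------------------------------------------
  1   | soccer | purple | sushi | classical | truck
  2   | tennis | green | curry | jazz | sedan
  3   | swimming | yellow | pasta | pop | wagon
  4   | chess | red | pizza | blues | van
  5   | golf | blue | tacos | rock | coupe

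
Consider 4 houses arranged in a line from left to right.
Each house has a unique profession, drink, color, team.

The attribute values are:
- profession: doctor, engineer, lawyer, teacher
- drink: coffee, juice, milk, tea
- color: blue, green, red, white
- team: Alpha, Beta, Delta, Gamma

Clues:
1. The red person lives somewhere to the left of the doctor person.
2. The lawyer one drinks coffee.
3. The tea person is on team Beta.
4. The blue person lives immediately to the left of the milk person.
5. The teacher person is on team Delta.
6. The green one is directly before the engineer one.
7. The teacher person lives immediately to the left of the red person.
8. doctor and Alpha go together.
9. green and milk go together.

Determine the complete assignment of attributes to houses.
Solution:

House | Profession | Drink | Color | Team
-----------------------------------------
  1   | lawyer | coffee | blue | Gamma
  2   | teacher | milk | green | Delta
  3   | engineer | tea | red | Beta
  4   | doctor | juice | white | Alpha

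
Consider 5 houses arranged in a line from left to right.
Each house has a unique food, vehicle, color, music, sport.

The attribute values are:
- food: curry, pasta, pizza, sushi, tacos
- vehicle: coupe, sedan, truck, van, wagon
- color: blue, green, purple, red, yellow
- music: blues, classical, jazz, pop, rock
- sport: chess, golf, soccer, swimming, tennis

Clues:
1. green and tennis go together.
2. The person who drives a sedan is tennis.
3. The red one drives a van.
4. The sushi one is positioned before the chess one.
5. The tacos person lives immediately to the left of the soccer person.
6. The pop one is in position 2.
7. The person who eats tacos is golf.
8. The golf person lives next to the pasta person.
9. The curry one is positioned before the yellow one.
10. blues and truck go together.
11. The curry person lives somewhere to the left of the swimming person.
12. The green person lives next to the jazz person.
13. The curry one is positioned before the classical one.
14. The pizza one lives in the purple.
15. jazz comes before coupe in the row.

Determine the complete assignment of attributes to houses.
Solution:

House | Food | Vehicle | Color | Music | Sport
----------------------------------------------
  1   | tacos | truck | blue | blues | golf
  2   | pasta | van | red | pop | soccer
  3   | curry | sedan | green | rock | tennis
  4   | sushi | wagon | yellow | jazz | swimming
  5   | pizza | coupe | purple | classical | chess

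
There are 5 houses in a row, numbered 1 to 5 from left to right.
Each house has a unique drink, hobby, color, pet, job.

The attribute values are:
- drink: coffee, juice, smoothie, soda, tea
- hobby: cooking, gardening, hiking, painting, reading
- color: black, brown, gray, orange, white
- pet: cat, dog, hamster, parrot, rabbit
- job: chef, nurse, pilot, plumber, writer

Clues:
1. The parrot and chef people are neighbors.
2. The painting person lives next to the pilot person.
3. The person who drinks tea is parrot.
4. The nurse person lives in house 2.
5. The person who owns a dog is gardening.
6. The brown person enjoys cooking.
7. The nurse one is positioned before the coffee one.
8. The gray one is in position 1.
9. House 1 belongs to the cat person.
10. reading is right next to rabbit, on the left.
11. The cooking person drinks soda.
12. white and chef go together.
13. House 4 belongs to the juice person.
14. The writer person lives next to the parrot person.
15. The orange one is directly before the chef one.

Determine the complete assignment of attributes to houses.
Solution:

House | Drink | Hobby | Color | Pet | Job
-----------------------------------------
  1   | smoothie | hiking | gray | cat | writer
  2   | tea | reading | orange | parrot | nurse
  3   | coffee | painting | white | rabbit | chef
  4   | juice | gardening | black | dog | pilot
  5   | soda | cooking | brown | hamster | plumber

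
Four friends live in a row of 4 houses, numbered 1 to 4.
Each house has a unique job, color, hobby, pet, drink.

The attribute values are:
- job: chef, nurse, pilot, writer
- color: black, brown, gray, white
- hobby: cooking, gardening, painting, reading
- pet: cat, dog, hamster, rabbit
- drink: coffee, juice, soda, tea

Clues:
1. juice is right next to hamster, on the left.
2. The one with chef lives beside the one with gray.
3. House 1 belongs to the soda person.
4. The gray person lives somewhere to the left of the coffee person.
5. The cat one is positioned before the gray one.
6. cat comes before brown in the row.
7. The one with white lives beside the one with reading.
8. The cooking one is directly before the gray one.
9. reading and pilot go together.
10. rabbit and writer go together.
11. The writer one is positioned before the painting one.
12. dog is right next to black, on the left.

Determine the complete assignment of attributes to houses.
Solution:

House | Job | Color | Hobby | Pet | Drink
-----------------------------------------
  1   | chef | white | cooking | cat | soda
  2   | pilot | gray | reading | dog | tea
  3   | writer | black | gardening | rabbit | juice
  4   | nurse | brown | painting | hamster | coffee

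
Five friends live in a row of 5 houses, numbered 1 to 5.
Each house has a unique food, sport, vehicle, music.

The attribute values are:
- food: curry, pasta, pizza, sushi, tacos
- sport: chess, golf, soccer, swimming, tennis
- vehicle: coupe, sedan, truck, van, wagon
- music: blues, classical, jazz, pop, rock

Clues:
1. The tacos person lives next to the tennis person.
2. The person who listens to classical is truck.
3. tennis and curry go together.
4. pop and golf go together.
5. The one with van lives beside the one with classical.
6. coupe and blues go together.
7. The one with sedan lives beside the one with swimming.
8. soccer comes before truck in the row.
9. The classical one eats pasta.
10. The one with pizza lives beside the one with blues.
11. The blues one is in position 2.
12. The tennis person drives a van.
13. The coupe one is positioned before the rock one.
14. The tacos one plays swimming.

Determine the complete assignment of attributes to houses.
Solution:

House | Food | Sport | Vehicle | Music
--------------------------------------
  1   | pizza | soccer | sedan | jazz
  2   | tacos | swimming | coupe | blues
  3   | curry | tennis | van | rock
  4   | pasta | chess | truck | classical
  5   | sushi | golf | wagon | pop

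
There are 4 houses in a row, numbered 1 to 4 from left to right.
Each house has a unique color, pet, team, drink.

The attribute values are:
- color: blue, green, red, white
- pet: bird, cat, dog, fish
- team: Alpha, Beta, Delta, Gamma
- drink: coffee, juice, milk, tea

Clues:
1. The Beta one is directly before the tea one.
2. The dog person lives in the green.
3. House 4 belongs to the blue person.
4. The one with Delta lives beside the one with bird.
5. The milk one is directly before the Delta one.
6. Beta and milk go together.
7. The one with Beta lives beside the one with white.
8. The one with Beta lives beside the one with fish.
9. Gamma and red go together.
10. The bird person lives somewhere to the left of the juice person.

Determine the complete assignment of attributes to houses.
Solution:

House | Color | Pet | Team | Drink
----------------------------------
  1   | green | dog | Beta | milk
  2   | white | fish | Delta | tea
  3   | red | bird | Gamma | coffee
  4   | blue | cat | Alpha | juice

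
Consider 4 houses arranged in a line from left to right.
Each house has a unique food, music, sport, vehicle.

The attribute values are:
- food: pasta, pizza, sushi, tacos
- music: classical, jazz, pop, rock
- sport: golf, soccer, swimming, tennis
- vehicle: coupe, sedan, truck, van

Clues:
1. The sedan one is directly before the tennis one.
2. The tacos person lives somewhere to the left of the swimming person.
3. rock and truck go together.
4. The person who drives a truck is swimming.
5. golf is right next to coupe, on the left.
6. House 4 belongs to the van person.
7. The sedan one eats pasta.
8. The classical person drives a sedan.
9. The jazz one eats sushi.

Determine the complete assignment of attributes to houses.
Solution:

House | Food | Music | Sport | Vehicle
--------------------------------------
  1   | pasta | classical | golf | sedan
  2   | tacos | pop | tennis | coupe
  3   | pizza | rock | swimming | truck
  4   | sushi | jazz | soccer | van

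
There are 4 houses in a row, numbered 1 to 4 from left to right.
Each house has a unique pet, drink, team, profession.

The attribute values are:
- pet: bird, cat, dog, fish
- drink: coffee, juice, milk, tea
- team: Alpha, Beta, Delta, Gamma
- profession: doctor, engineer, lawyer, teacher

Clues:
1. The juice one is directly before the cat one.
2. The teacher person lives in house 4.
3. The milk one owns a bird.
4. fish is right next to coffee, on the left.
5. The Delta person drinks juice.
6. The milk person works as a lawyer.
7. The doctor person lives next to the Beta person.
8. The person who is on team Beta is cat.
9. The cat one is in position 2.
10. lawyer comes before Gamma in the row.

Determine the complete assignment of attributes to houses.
Solution:

House | Pet | Drink | Team | Profession
---------------------------------------
  1   | fish | juice | Delta | doctor
  2   | cat | coffee | Beta | engineer
  3   | bird | milk | Alpha | lawyer
  4   | dog | tea | Gamma | teacher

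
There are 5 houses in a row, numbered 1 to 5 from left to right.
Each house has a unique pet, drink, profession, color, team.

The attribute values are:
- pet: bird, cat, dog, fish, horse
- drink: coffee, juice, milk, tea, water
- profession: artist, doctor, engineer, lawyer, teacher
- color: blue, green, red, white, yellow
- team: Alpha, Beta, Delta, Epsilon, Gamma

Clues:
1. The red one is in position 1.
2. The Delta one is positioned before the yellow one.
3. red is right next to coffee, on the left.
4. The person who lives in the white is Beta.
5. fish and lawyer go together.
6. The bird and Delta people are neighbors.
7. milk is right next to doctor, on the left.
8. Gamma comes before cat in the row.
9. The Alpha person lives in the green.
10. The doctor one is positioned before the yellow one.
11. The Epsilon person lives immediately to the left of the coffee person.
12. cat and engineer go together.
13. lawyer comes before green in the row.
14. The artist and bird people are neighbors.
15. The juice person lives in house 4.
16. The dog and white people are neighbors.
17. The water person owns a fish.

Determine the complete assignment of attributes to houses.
Solution:

House | Pet | Drink | Profession | Color | Team
-----------------------------------------------
  1   | dog | milk | artist | red | Epsilon
  2   | bird | coffee | doctor | white | Beta
  3   | fish | water | lawyer | blue | Delta
  4   | horse | juice | teacher | yellow | Gamma
  5   | cat | tea | engineer | green | Alpha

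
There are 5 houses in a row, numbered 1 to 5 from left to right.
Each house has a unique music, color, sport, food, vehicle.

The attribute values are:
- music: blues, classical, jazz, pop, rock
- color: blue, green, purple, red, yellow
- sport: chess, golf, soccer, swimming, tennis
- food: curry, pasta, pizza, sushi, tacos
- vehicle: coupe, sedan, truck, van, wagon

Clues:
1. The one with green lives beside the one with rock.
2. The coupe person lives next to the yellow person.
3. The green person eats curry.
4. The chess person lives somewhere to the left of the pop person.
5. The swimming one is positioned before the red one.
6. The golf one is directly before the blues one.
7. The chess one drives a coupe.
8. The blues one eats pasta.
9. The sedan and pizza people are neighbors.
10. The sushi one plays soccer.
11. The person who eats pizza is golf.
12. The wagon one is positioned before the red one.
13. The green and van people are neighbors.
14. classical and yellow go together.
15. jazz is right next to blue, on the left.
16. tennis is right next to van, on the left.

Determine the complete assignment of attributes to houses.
Solution:

House | Music | Color | Sport | Food | Vehicle
----------------------------------------------
  1   | jazz | green | tennis | curry | sedan
  2   | rock | blue | golf | pizza | van
  3   | blues | purple | chess | pasta | coupe
  4   | classical | yellow | swimming | tacos | wagon
  5   | pop | red | soccer | sushi | truck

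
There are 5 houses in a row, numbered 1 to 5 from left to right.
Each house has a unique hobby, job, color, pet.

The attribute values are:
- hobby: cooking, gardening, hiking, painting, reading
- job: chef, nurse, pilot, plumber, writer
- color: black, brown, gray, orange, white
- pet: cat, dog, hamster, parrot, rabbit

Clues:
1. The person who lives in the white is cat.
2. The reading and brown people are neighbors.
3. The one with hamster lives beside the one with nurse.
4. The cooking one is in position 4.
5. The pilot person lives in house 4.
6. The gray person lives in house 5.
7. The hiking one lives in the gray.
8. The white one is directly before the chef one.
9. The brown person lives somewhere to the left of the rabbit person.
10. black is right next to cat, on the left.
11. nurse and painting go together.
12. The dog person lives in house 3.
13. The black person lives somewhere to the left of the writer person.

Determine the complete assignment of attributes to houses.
Solution:

House | Hobby | Job | Color | Pet
---------------------------------
  1   | gardening | plumber | black | hamster
  2   | painting | nurse | white | cat
  3   | reading | chef | orange | dog
  4   | cooking | pilot | brown | parrot
  5   | hiking | writer | gray | rabbit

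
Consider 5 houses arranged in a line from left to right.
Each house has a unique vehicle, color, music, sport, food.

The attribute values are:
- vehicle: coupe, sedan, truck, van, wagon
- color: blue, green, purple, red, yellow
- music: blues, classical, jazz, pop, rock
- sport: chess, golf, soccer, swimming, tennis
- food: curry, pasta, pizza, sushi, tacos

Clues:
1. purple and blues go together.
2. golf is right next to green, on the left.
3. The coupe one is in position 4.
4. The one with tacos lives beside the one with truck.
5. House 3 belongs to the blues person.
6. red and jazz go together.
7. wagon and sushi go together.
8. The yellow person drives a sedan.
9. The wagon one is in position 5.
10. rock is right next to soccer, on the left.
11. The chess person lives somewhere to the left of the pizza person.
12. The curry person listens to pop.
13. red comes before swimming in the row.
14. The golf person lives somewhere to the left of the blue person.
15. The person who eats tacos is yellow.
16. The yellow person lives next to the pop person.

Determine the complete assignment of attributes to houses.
Solution:

House | Vehicle | Color | Music | Sport | Food
----------------------------------------------
  1   | sedan | yellow | rock | golf | tacos
  2   | truck | green | pop | soccer | curry
  3   | van | purple | blues | chess | pasta
  4   | coupe | red | jazz | tennis | pizza
  5   | wagon | blue | classical | swimming | sushi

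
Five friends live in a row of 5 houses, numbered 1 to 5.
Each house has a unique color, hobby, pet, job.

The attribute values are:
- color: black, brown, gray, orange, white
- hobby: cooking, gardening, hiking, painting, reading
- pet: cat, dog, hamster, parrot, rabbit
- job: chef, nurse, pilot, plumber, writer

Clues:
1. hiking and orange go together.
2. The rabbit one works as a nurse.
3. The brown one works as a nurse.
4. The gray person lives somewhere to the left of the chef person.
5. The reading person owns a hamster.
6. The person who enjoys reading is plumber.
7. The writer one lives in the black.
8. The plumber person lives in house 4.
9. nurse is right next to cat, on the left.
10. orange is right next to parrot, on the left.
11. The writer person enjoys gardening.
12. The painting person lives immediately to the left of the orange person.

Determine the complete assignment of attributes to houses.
Solution:

House | Color | Hobby | Pet | Job
---------------------------------
  1   | brown | painting | rabbit | nurse
  2   | orange | hiking | cat | pilot
  3   | black | gardening | parrot | writer
  4   | gray | reading | hamster | plumber
  5   | white | cooking | dog | chef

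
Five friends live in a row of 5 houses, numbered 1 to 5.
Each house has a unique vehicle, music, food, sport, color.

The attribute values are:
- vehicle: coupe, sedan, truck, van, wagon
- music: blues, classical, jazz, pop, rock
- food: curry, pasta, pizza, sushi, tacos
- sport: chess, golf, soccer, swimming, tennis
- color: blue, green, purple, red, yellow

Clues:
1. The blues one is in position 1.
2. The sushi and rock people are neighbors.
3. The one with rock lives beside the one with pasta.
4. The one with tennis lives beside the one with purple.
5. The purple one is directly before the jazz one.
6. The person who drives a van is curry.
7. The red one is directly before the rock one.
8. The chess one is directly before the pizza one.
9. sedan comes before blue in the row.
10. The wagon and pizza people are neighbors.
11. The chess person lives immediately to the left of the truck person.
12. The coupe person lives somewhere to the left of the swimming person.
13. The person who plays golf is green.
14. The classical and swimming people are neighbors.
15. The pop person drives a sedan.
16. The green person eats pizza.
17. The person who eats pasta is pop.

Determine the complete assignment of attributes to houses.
Solution:

House | Vehicle | Music | Food | Sport | Color
----------------------------------------------
  1   | wagon | blues | sushi | chess | red
  2   | truck | rock | pizza | golf | green
  3   | sedan | pop | pasta | tennis | yellow
  4   | coupe | classical | tacos | soccer | purple
  5   | van | jazz | curry | swimming | blue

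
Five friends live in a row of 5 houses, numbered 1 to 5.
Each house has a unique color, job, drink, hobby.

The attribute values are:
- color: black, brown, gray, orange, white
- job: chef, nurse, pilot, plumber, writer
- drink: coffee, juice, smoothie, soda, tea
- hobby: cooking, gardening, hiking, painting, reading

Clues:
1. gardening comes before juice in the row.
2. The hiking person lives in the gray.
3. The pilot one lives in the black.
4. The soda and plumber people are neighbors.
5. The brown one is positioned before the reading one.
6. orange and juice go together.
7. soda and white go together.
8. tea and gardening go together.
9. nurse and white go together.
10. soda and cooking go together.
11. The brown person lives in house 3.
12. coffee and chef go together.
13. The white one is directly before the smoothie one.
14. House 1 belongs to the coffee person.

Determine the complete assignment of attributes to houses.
Solution:

House | Color | Job | Drink | Hobby
-----------------------------------
  1   | gray | chef | coffee | hiking
  2   | white | nurse | soda | cooking
  3   | brown | plumber | smoothie | painting
  4   | black | pilot | tea | gardening
  5   | orange | writer | juice | reading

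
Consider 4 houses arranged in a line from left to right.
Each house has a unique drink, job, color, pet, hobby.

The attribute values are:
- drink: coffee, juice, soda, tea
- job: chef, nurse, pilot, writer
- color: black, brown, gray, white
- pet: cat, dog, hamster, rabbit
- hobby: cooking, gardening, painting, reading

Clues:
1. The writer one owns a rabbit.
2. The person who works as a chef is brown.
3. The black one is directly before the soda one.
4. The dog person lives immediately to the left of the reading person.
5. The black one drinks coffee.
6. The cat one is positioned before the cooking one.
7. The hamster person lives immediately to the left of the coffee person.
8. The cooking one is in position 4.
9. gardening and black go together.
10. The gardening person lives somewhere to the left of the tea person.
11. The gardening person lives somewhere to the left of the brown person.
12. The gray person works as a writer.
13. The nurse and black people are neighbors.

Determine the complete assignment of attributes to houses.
Solution:

House | Drink | Job | Color | Pet | Hobby
-----------------------------------------
  1   | juice | nurse | white | hamster | painting
  2   | coffee | pilot | black | dog | gardening
  3   | soda | chef | brown | cat | reading
  4   | tea | writer | gray | rabbit | cooking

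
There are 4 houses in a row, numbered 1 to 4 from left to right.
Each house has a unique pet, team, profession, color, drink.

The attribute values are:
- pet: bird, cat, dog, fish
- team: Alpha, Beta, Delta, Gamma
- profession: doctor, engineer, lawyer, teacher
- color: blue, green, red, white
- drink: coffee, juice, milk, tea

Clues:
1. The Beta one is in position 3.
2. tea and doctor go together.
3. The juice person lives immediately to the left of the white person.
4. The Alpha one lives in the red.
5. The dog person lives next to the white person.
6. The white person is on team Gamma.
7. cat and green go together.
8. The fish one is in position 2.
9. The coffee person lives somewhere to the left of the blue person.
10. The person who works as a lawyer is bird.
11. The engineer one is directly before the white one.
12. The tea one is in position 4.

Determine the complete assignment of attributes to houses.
Solution:

House | Pet | Team | Profession | Color | Drink
-----------------------------------------------
  1   | dog | Alpha | engineer | red | juice
  2   | fish | Gamma | teacher | white | coffee
  3   | bird | Beta | lawyer | blue | milk
  4   | cat | Delta | doctor | green | tea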